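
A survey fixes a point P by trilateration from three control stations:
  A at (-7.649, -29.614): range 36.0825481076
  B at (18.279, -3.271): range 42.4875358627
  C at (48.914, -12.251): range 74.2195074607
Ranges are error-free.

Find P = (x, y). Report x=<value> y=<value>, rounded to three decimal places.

x=-23.793 y=2.655

eq1: (x + 7.649)² + (y + 29.614)² = 36.0825481076²
eq2: (x − 18.279)² + (y + 3.271)² = 42.4875358627²
eq3: (x − 48.914)² + (y + 12.251)² = 74.2195074607²
eq2−eq3, eq2−eq1 (x²,y² cancel):
  61.270·x − 17.960·y = -1505.499469
  -51.856·x − 52.686·y = 1093.915341
det = 61.270·-52.686 − -17.960·-51.856 = -4159.404980
x = (-1505.499469·-52.686 − -17.960·1093.915341) / -4159.404980 = -23.793178
y = (61.270·1093.915341 − -1505.499469·-51.856) / -4159.404980 = 2.655425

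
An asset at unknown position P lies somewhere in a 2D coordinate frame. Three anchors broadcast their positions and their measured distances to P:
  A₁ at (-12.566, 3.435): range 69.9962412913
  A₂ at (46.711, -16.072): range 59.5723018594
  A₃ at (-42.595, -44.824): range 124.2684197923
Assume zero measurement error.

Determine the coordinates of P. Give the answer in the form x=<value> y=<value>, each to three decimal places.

x=44.850 y=43.471

eq1: (x + 12.566)² + (y − 3.435)² = 69.9962412913²
eq2: (x − 46.711)² + (y + 16.072)² = 59.5723018594²
eq3: (x + 42.595)² + (y + 44.824)² = 124.2684197923²
eq1−eq2, eq1−eq3 (x²,y² cancel):
  118.554·x − 39.014·y = 3621.137770
  -60.058·x − 96.518·y = -6889.344943
det = 118.554·-96.518 − -39.014·-60.058 = -13785.697784
x = (3621.137770·-96.518 − -39.014·-6889.344943) / -13785.697784 = 44.849807
y = (118.554·-6889.344943 − 3621.137770·-60.058) / -13785.697784 = 43.471221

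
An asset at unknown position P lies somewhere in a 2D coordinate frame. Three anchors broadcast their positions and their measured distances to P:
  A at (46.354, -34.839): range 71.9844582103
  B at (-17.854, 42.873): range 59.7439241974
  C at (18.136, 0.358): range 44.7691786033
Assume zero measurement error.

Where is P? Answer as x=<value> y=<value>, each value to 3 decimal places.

eq1: (x − 46.354)² + (y + 34.839)² = 71.9844582103²
eq2: (x + 17.854)² + (y − 42.873)² = 59.7439241974²
eq3: (x − 18.136)² + (y − 0.358)² = 44.7691786033²
eq2−eq1, eq2−eq3 (x²,y² cancel):
  128.416·x − 155.424·y = -406.835953
  71.980·x − 85.030·y = -262.759659
det = 128.416·-85.030 − -155.424·71.980 = 268.207040
x = (-406.835953·-85.030 − -155.424·-262.759659) / 268.207040 = -23.287592
y = (128.416·-262.759659 − -406.835953·71.980) / 268.207040 = -16.623324

x=-23.288 y=-16.623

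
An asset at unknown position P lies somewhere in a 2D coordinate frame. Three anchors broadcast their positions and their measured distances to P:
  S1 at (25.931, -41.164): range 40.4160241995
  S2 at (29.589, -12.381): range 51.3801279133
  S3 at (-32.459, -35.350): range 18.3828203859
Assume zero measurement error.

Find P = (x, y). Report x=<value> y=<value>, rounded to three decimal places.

x=-14.421 y=-38.895

eq1: (x − 25.931)² + (y + 41.164)² = 40.4160241995²
eq2: (x − 29.589)² + (y + 12.381)² = 51.3801279133²
eq3: (x + 32.459)² + (y + 35.350)² = 18.3828203859²
eq3−eq1, eq3−eq2 (x²,y² cancel):
  116.780·x − 11.628·y = -1231.844451
  124.096·x + 45.938·y = -3576.400558
det = 116.780·45.938 − -11.628·124.096 = 6807.627928
x = (-1231.844451·45.938 − -11.628·-3576.400558) / 6807.627928 = -14.421302
y = (116.780·-3576.400558 − -1231.844451·124.096) / 6807.627928 = -38.895353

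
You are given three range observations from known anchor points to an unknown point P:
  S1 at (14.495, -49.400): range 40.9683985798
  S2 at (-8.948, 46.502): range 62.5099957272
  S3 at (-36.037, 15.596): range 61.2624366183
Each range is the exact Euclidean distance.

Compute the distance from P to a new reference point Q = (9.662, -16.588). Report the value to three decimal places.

eq1: (x − 14.495)² + (y + 49.400)² = 40.9683985798²
eq2: (x + 8.948)² + (y − 46.502)² = 62.5099957272²
eq3: (x + 36.037)² + (y − 15.596)² = 61.2624366183²
eq1−eq2, eq1−eq3 (x²,y² cancel):
  -46.886·x + 191.804·y = -2637.052201
  -101.064·x + 129.992·y = -3183.240898
det = -46.886·129.992 − 191.804·-101.064 = 13289.674544
x = (-2637.052201·129.992 − 191.804·-3183.240898) / 13289.674544 = 20.148172
y = (-46.886·-3183.240898 − -2637.052201·-101.064) / 13289.674544 = -8.823513
|P − Q| = √((20.148172 − 9.662)² + (-8.823513 − -16.588)²) = 13.047876

13.048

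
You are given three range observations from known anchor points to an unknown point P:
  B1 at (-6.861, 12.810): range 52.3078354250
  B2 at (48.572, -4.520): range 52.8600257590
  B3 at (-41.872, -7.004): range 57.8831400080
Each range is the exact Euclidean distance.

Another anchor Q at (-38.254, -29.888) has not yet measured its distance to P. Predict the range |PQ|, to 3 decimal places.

eq1: (x + 6.861)² + (y − 12.810)² = 52.3078354250²
eq2: (x − 48.572)² + (y + 4.520)² = 52.8600257590²
eq3: (x + 41.872)² + (y + 7.004)² = 57.8831400080²
eq1−eq3, eq1−eq2 (x²,y² cancel):
  -70.022·x − 39.628·y = 976.802729
  110.866·x − 34.660·y = 2110.427487
det = -70.022·-34.660 − -39.628·110.866 = 6820.360368
x = (976.802729·-34.660 − -39.628·2110.427487) / 6820.360368 = 7.298154
y = (-70.022·2110.427487 − 976.802729·110.866) / 6820.360368 = -37.545020
|P − Q| = √((7.298154 − -38.254)² + (-37.545020 − -29.888)²) = 46.191218

46.191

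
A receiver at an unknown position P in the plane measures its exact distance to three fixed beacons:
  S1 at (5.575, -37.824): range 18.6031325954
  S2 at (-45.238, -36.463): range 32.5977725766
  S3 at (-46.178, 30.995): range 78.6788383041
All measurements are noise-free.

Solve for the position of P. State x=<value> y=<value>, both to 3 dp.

x=-12.865 y=-40.283

eq1: (x − 5.575)² + (y + 37.824)² = 18.6031325954²
eq2: (x + 45.238)² + (y + 36.463)² = 32.5977725766²
eq3: (x + 46.178)² + (y − 30.995)² = 78.6788383041²
eq2−eq1, eq2−eq3 (x²,y² cancel):
  101.626·x − 2.722·y = -1197.753177
  -1.880·x + 134.916·y = -5410.674124
det = 101.626·134.916 − -2.722·-1.880 = 13705.856056
x = (-1197.753177·134.916 − -2.722·-5410.674124) / 13705.856056 = -12.864860
y = (101.626·-5410.674124 − -1197.753177·-1.880) / 13705.856056 = -40.283288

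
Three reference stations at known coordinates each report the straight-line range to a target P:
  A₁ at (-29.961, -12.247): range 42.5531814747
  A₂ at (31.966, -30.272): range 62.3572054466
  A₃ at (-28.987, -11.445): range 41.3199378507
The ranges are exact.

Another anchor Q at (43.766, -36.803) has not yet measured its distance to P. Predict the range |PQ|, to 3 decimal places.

eq1: (x + 29.961)² + (y + 12.247)² = 42.5531814747²
eq2: (x − 31.966)² + (y + 30.272)² = 62.3572054466²
eq3: (x + 28.987)² + (y + 11.445)² = 41.3199378507²
eq3−eq2, eq3−eq1 (x²,y² cancel):
  121.906·x − 37.654·y = -1214.098861
  -1.948·x − 1.604·y = -27.019654
det = 121.906·-1.604 − -37.654·-1.948 = -268.887216
x = (-1214.098861·-1.604 − -37.654·-27.019654) / -268.887216 = -3.458761
y = (121.906·-27.019654 − -1214.098861·-1.948) / -268.887216 = 21.045710
|P − Q| = √((-3.458761 − 43.766)² + (21.045710 − -36.803)²) = 74.676980

74.677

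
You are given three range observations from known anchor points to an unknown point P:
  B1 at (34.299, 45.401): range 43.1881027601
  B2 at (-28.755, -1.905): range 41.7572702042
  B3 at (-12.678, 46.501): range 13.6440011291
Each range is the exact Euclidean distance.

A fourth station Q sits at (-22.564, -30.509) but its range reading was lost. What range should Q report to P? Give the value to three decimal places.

eq1: (x − 34.299)² + (y − 45.401)² = 43.1881027601²
eq2: (x + 28.755)² + (y + 1.905)² = 41.7572702042²
eq3: (x + 12.678)² + (y − 46.501)² = 13.6440011291²
eq2−eq3, eq2−eq1 (x²,y² cancel):
  32.154·x + 96.812·y = 3050.106483
  126.108·x + 94.612·y = 2285.650547
det = 32.154·94.612 − 96.812·126.108 = -9166.613448
x = (3050.106483·94.612 − 96.812·2285.650547) / -9166.613448 = -7.341672
y = (32.154·2285.650547 − 3050.106483·126.108) / -9166.613448 = 33.943836
|P − Q| = √((-7.341672 − -22.564)² + (33.943836 − -30.509)²) = 66.226032

66.226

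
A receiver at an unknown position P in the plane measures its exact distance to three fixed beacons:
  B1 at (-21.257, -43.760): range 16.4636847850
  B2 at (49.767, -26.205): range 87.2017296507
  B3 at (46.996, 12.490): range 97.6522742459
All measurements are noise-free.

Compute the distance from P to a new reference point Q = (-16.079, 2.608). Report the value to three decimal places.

45.438

eq1: (x + 21.257)² + (y + 43.760)² = 16.4636847850²
eq2: (x − 49.767)² + (y + 26.205)² = 87.2017296507²
eq3: (x − 46.996)² + (y − 12.490)² = 97.6522742459²
eq2−eq1, eq2−eq3 (x²,y² cancel):
  -142.048·x − 35.110·y = 6536.430072
  -5.542·x + 77.390·y = -2730.657209
det = -142.048·77.390 − -35.110·-5.542 = -11187.674340
x = (6536.430072·77.390 − -35.110·-2730.657209) / -11187.674340 = -36.645771
y = (-142.048·-2730.657209 − 6536.430072·-5.542) / -11187.674340 = -37.908620
|P − Q| = √((-36.645771 − -16.079)² + (-37.908620 − 2.608)²) = 45.437743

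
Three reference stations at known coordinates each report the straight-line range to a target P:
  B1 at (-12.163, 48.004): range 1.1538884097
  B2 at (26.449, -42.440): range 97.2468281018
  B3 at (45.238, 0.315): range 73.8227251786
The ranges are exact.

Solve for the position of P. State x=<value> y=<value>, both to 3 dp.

eq1: (x + 12.163)² + (y − 48.004)² = 1.1538884097²
eq2: (x − 26.449)² + (y + 42.440)² = 97.2468281018²
eq3: (x − 45.238)² + (y − 0.315)² = 73.8227251786²
eq1−eq3, eq1−eq2 (x²,y² cancel):
  114.802·x − 95.378·y = -5854.210010
  77.224·x − 180.888·y = -9407.233501
det = 114.802·-180.888 − -95.378·77.224 = -13400.833504
x = (-5854.210010·-180.888 − -95.378·-9407.233501) / -13400.833504 = -12.067400
y = (114.802·-9407.233501 − -5854.210010·77.224) / -13400.833504 = 46.854079

x=-12.067 y=46.854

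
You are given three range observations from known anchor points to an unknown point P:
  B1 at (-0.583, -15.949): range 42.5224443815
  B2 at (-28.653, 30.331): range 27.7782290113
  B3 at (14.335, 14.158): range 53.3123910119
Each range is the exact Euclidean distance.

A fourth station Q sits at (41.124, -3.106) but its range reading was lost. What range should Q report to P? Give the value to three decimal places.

eq1: (x + 0.583)² + (y + 15.949)² = 42.5224443815²
eq2: (x + 28.653)² + (y − 30.331)² = 27.7782290113²
eq3: (x − 14.335)² + (y − 14.158)² = 53.3123910119²
eq1−eq2, eq1−eq3 (x²,y² cancel):
  -56.140·x + 92.560·y = 2522.781749
  29.836·x + 60.214·y = -882.822060
det = -56.140·60.214 − 92.560·29.836 = -6142.034120
x = (2522.781749·60.214 − 92.560·-882.822060) / -6142.034120 = -38.036388
y = (-56.140·-882.822060 − 2522.781749·29.836) / -6142.034120 = 4.185598
|P − Q| = √((-38.036388 − 41.124)² + (4.185598 − -3.106)²) = 79.495499

79.495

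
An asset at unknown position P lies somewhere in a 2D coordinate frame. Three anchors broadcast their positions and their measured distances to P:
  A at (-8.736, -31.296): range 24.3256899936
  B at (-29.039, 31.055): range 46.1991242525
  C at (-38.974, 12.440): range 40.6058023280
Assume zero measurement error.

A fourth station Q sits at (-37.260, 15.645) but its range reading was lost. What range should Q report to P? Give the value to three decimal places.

40.850

eq1: (x + 8.736)² + (y + 31.296)² = 24.3256899936²
eq2: (x + 29.039)² + (y − 31.055)² = 46.1991242525²
eq3: (x + 38.974)² + (y − 12.440)² = 40.6058023280²
eq3−eq1, eq3−eq2 (x²,y² cancel):
  60.476·x − 87.472·y = 439.123025
  19.870·x + 37.230·y = -351.577629
det = 60.476·37.230 − -87.472·19.870 = 3989.590120
x = (439.123025·37.230 − -87.472·-351.577629) / 3989.590120 = -3.610558
y = (60.476·-351.577629 − 439.123025·19.870) / 3989.590120 = -7.516407
|P − Q| = √((-3.610558 − -37.260)² + (-7.516407 − 15.645)²) = 40.850162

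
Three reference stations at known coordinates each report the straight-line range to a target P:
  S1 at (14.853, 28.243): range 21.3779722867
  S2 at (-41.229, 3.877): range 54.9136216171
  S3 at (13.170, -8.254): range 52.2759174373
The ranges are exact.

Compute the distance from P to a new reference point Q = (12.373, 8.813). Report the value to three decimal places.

eq1: (x − 14.853)² + (y − 28.243)² = 21.3779722867²
eq2: (x + 41.229)² + (y − 3.877)² = 54.9136216171²
eq3: (x − 13.170)² + (y + 8.254)² = 52.2759174373²
eq3−eq2, eq3−eq1 (x²,y² cancel):
  -108.798·x + 24.262·y = 1190.549859
  3.366·x + 72.994·y = 3052.455087
det = -108.798·72.994 − 24.262·3.366 = -8023.267104
x = (1190.549859·72.994 − 24.262·3052.455087) / -8023.267104 = -1.600885
y = (-108.798·3052.455087 − 1190.549859·3.366) / -8023.267104 = 41.891713
|P − Q| = √((-1.600885 − 12.373)² + (41.891713 − 8.813)²) = 35.909201

35.909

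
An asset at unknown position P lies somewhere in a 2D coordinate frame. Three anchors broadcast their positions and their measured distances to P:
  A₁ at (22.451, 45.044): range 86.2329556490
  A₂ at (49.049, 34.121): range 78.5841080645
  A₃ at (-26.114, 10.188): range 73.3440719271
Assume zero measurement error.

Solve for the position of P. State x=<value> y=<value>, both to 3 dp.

eq1: (x − 22.451)² + (y − 45.044)² = 86.2329556490²
eq2: (x − 49.049)² + (y − 34.121)² = 78.5841080645²
eq3: (x + 26.114)² + (y − 10.188)² = 73.3440719271²
eq1−eq2, eq1−eq3 (x²,y² cancel):
  53.196·x − 21.846·y = 2297.698305
  -97.130·x − 69.712·y = 309.496756
det = 53.196·-69.712 − -21.846·-97.130 = -5830.301532
x = (2297.698305·-69.712 − -21.846·309.496756) / -5830.301532 = 26.313541
y = (53.196·309.496756 − 2297.698305·-97.130) / -5830.301532 = -41.102407

x=26.314 y=-41.102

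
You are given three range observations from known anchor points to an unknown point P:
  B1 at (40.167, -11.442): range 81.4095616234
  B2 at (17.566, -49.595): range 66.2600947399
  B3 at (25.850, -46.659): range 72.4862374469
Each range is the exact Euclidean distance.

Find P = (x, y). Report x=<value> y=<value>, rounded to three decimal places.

eq1: (x − 40.167)² + (y + 11.442)² = 81.4095616234²
eq2: (x − 17.566)² + (y + 49.595)² = 66.2600947399²
eq3: (x − 25.850)² + (y + 46.659)² = 72.4862374469²
eq3−eq2, eq3−eq1 (x²,y² cancel):
  -16.568·x − 5.872·y = 786.798064
  28.634·x + 70.434·y = -2474.239633
det = -16.568·70.434 − -5.872·28.634 = -998.811664
x = (786.798064·70.434 − -5.872·-2474.239633) / -998.811664 = -40.937247
y = (-16.568·-2474.239633 − 786.798064·28.634) / -998.811664 = -18.485994

x=-40.937 y=-18.486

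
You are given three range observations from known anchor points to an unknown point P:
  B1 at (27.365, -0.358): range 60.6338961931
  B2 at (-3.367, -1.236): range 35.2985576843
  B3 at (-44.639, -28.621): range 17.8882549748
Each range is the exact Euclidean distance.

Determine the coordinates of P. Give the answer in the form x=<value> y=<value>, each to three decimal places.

x=-26.777 y=-27.655

eq1: (x − 27.365)² + (y + 0.358)² = 60.6338961931²
eq2: (x + 3.367)² + (y + 1.236)² = 35.2985576843²
eq3: (x + 44.639)² + (y + 28.621)² = 17.8882549748²
eq1−eq2, eq1−eq3 (x²,y² cancel):
  -61.464·x − 1.756·y = 1694.374189
  -144.008·x − 56.526·y = 5419.310275
det = -61.464·-56.526 − -1.756·-144.008 = 3221.436016
x = (1694.374189·-56.526 − -1.756·5419.310275) / 3221.436016 = -26.776843
y = (-61.464·5419.310275 − 1694.374189·-144.008) / 3221.436016 = -27.655073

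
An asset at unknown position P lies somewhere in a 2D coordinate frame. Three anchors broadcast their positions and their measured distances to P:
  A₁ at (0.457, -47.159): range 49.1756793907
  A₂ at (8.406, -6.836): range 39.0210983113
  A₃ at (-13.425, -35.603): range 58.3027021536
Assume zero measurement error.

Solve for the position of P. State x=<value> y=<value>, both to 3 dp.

eq1: (x − 0.457)² + (y + 47.159)² = 49.1756793907²
eq2: (x − 8.406)² + (y + 6.836)² = 39.0210983113²
eq3: (x + 13.425)² + (y + 35.603)² = 58.3027021536²
eq2−eq1, eq2−eq3 (x²,y² cancel):
  -15.898·x − 80.646·y = 1211.187068
  -43.662·x − 57.534·y = -546.146463
det = -15.898·-57.534 − -80.646·-43.662 = -2606.490120
x = (1211.187068·-57.534 − -80.646·-546.146463) / -2606.490120 = 43.632993
y = (-15.898·-546.146463 − 1211.187068·-43.662) / -2606.490120 = -23.620073

x=43.633 y=-23.620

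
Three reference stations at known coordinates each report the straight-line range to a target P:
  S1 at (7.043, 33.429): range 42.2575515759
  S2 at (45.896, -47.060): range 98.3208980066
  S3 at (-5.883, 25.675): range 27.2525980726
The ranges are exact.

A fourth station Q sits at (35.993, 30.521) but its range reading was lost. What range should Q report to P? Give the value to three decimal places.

eq1: (x − 7.043)² + (y − 33.429)² = 42.2575515759²
eq2: (x − 45.896)² + (y + 47.060)² = 98.3208980066²
eq3: (x + 5.883)² + (y − 25.675)² = 27.2525980726²
eq1−eq2, eq1−eq3 (x²,y² cancel):
  77.706·x − 160.978·y = -4727.313794
  -25.852·x − 15.508·y = 569.709987
det = 77.706·-15.508 − -160.978·-25.852 = -5366.667904
x = (-4727.313794·-15.508 − -160.978·569.709987) / -5366.667904 = -30.749426
y = (77.706·569.709987 − -4727.313794·-25.852) / -5366.667904 = 14.523096
|P − Q| = √((-30.749426 − 35.993)² + (14.523096 − 30.521)²) = 68.632968

68.633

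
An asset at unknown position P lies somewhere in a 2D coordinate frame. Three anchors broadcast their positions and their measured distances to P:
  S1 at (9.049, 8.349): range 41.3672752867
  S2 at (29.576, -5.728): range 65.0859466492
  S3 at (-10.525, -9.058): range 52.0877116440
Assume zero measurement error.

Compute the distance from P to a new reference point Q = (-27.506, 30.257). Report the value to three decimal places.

18.786

eq1: (x − 9.049)² + (y − 8.349)² = 41.3672752867²
eq2: (x − 29.576)² + (y + 5.728)² = 65.0859466492²
eq3: (x + 10.525)² + (y + 9.058)² = 52.0877116440²
eq3−eq2, eq3−eq1 (x²,y² cancel):
  80.202·x + 6.660·y = -808.323976
  39.148·x + 34.814·y = 960.645453
det = 80.202·34.814 − 6.660·39.148 = 2531.426748
x = (-808.323976·34.814 − 6.660·960.645453) / 2531.426748 = -13.644041
y = (80.202·960.645453 − -808.323976·39.148) / 2531.426748 = 42.936243
|P − Q| = √((-13.644041 − -27.506)² + (42.936243 − 30.257)²) = 18.786088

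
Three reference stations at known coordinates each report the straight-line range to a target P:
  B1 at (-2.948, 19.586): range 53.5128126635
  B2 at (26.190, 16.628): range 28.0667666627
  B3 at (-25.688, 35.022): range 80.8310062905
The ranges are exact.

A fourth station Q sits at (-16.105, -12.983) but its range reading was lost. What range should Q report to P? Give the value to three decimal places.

eq1: (x + 2.948)² + (y − 19.586)² = 53.5128126635²
eq2: (x − 26.190)² + (y − 16.628)² = 28.0667666627²
eq3: (x + 25.688)² + (y − 35.022)² = 80.8310062905²
eq2−eq3, eq2−eq1 (x²,y² cancel):
  -103.756·x + 36.788·y = -4821.900843
  -58.276·x + 5.916·y = -2645.982112
det = -103.756·5.916 − 36.788·-58.276 = 1530.036992
x = (-4821.900843·5.916 − 36.788·-2645.982112) / 1530.036992 = 44.975399
y = (-103.756·-2645.982112 − -4821.900843·-58.276) / 1530.036992 = -4.225109
|P − Q| = √((44.975399 − -16.105)² + (-4.225109 − -12.983)²) = 61.705071

61.705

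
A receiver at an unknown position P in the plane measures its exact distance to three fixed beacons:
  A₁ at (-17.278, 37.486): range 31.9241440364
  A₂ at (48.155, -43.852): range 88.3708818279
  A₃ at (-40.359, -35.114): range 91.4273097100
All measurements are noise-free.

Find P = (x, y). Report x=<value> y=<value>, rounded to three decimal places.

eq1: (x + 17.278)² + (y − 37.486)² = 31.9241440364²
eq2: (x − 48.155)² + (y + 43.852)² = 88.3708818279²
eq3: (x + 40.359)² + (y + 35.114)² = 91.4273097100²
eq3−eq2, eq3−eq1 (x²,y² cancel):
  177.028·x − 17.476·y = 1929.600258
  46.162·x + 145.200·y = 6181.689591
det = 177.028·145.200 − -17.476·46.162 = 26511.192712
x = (1929.600258·145.200 − -17.476·6181.689591) / 26511.192712 = 14.643218
y = (177.028·6181.689591 − 1929.600258·46.162) / 26511.192712 = 37.918246

x=14.643 y=37.918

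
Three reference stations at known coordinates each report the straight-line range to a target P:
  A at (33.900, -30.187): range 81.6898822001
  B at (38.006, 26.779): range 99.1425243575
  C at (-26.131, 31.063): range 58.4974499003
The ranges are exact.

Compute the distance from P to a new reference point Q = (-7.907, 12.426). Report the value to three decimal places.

eq1: (x − 33.900)² + (y + 30.187)² = 81.6898822001²
eq2: (x − 38.006)² + (y − 26.779)² = 99.1425243575²
eq3: (x + 26.131)² + (y − 31.063)² = 58.4974499003²
eq2−eq3, eq2−eq1 (x²,y² cancel):
  -128.274·x + 8.568·y = 5893.456744
  -8.212·x − 113.932·y = 3054.897374
det = -128.274·-113.932 − 8.568·-8.212 = 14684.873784
x = (5893.456744·-113.932 − 8.568·3054.897374) / 14684.873784 = -47.506549
y = (-128.274·3054.897374 − 5893.456744·-8.212) / 14684.873784 = -23.389158
|P − Q| = √((-47.506549 − -7.907)² + (-23.389158 − 12.426)²) = 53.393350

53.393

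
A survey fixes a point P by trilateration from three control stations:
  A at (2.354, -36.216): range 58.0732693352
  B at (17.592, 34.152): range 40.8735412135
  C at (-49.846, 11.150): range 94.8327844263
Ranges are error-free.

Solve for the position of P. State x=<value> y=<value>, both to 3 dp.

x=44.681 y=3.545

eq1: (x − 2.354)² + (y + 36.216)² = 58.0732693352²
eq2: (x − 17.592)² + (y − 34.152)² = 40.8735412135²
eq3: (x + 49.846)² + (y − 11.150)² = 94.8327844263²
eq1−eq3, eq1−eq2 (x²,y² cancel):
  -104.400·x + 94.732·y = -4328.946147
  30.476·x + 140.736·y = 1860.555836
det = -104.400·140.736 − 94.732·30.476 = -17579.890832
x = (-4328.946147·140.736 − 94.732·1860.555836) / -17579.890832 = 44.681321
y = (-104.400·1860.555836 − -4328.946147·30.476) / -17579.890832 = 3.544565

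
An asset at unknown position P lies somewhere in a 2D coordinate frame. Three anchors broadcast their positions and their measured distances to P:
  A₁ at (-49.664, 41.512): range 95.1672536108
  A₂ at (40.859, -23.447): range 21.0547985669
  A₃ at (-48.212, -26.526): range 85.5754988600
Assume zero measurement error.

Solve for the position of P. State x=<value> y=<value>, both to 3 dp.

eq1: (x + 49.664)² + (y − 41.512)² = 95.1672536108²
eq2: (x − 40.859)² + (y + 23.447)² = 21.0547985669²
eq3: (x + 48.212)² + (y + 26.526)² = 85.5754988600²
eq2−eq1, eq2−eq3 (x²,y² cancel):
  -181.046·x + 129.918·y = -6642.962267
  -178.142·x − 6.158·y = -6071.055532
det = -181.046·-6.158 − 129.918·-178.142 = 24258.733624
x = (-6642.962267·-6.158 − 129.918·-6071.055532) / 24258.733624 = 34.199920
y = (-181.046·-6071.055532 − -6642.962267·-178.142) / 24258.733624 = -3.472987

x=34.200 y=-3.473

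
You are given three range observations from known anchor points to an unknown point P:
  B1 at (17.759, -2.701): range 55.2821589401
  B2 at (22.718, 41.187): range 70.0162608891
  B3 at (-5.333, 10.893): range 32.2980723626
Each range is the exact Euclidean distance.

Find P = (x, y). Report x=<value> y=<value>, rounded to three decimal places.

eq1: (x − 17.759)² + (y + 2.701)² = 55.2821589401²
eq2: (x − 22.718)² + (y − 41.187)² = 70.0162608891²
eq3: (x + 5.333)² + (y − 10.893)² = 32.2980723626²
eq2−eq3, eq2−eq1 (x²,y² cancel):
  -56.102·x − 60.588·y = 1793.733156
  -9.918·x − 87.776·y = -43.639319
det = -56.102·-87.776 − -60.588·-9.918 = 4323.497368
x = (1793.733156·-87.776 − -60.588·-43.639319) / 4323.497368 = -37.028065
y = (-56.102·-43.639319 − 1793.733156·-9.918) / 4323.497368 = 4.681048

x=-37.028 y=4.681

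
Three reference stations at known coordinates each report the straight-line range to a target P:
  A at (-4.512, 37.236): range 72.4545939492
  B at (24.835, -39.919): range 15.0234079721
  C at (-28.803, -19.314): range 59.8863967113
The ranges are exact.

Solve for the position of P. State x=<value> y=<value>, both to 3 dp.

x=30.699 y=-26.087

eq1: (x + 4.512)² + (y − 37.236)² = 72.4545939492²
eq2: (x − 24.835)² + (y + 39.919)² = 15.0234079721²
eq3: (x + 28.803)² + (y + 19.314)² = 59.8863967113²
eq2−eq3, eq2−eq1 (x²,y² cancel):
  -107.276·x + 41.210·y = -4368.338105
  -58.694·x + 154.310·y = -5827.391343
det = -107.276·154.310 − 41.210·-58.694 = -14134.979820
x = (-4368.338105·154.310 − 41.210·-5827.391343) / -14134.979820 = 30.699121
y = (-107.276·-5827.391343 − -4368.338105·-58.694) / -14134.979820 = -26.087338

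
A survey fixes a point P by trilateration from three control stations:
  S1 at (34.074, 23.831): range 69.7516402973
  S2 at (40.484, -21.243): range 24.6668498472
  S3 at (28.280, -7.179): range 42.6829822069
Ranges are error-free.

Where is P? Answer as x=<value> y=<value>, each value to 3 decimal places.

eq1: (x − 34.074)² + (y − 23.831)² = 69.7516402973²
eq2: (x − 40.484)² + (y + 21.243)² = 24.6668498472²
eq3: (x − 28.280)² + (y + 7.179)² = 42.6829822069²
eq2−eq1, eq2−eq3 (x²,y² cancel):
  -12.820·x + 90.148·y = -4618.103111
  -24.408·x + 28.128·y = -2452.306353
det = -12.820·28.128 − 90.148·-24.408 = 1839.731424
x = (-4618.103111·28.128 − 90.148·-2452.306353) / 1839.731424 = 49.557510
y = (-12.820·-2452.306353 − -4618.103111·-24.408) / 1839.731424 = -44.180413

x=49.558 y=-44.180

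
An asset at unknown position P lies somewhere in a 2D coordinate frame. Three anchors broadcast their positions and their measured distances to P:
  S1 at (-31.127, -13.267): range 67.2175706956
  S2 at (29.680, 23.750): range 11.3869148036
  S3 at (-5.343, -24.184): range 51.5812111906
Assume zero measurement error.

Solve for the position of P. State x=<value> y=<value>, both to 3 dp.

x=30.982 y=12.438

eq1: (x + 31.127)² + (y + 13.267)² = 67.2175706956²
eq2: (x − 29.680)² + (y − 23.750)² = 11.3869148036²
eq3: (x + 5.343)² + (y + 24.184)² = 51.5812111906²
eq2−eq1, eq2−eq3 (x²,y² cancel):
  -121.614·x − 74.034·y = -4688.601463
  -70.046·x − 95.868·y = -3362.510914
det = -121.614·-95.868 − -74.034·-70.046 = 6473.105388
x = (-4688.601463·-95.868 − -74.034·-3362.510914) / 6473.105388 = 30.981531
y = (-121.614·-3362.510914 − -4688.601463·-70.046) / 6473.105388 = 12.437713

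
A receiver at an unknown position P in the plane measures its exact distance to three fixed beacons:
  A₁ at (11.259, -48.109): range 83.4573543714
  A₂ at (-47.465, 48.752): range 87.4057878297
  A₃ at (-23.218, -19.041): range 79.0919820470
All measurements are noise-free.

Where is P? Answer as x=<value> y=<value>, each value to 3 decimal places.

x=38.101 y=30.914

eq1: (x − 11.259)² + (y + 48.109)² = 83.4573543714²
eq2: (x + 47.465)² + (y − 48.752)² = 87.4057878297²
eq3: (x + 23.218)² + (y + 19.041)² = 79.0919820470²
eq1−eq2, eq1−eq3 (x²,y² cancel):
  -117.448·x + 193.722·y = 1513.801020
  -68.954·x + 58.136·y = -830.017382
det = -117.448·58.136 − 193.722·-68.954 = 6529.949860
x = (1513.801020·58.136 − 193.722·-830.017382) / 6529.949860 = 38.101206
y = (-117.448·-830.017382 − 1513.801020·-68.954) / 6529.949860 = 30.913946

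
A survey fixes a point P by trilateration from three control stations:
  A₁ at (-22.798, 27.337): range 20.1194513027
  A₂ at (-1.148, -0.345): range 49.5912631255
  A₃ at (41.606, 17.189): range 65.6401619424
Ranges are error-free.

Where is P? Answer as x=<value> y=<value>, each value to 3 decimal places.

eq1: (x + 22.798)² + (y − 27.337)² = 20.1194513027²
eq2: (x + 1.148)² + (y + 0.345)² = 49.5912631255²
eq3: (x − 41.606)² + (y − 17.189)² = 65.6401619424²
eq1−eq3, eq1−eq2 (x²,y² cancel):
  128.808·x − 20.296·y = -3144.377955
  43.300·x − 55.364·y = -3320.124502
det = 128.808·-55.364 − -20.296·43.300 = -6252.509312
x = (-3144.377955·-55.364 − -20.296·-3320.124502) / -6252.509312 = -17.065164
y = (128.808·-3320.124502 − -3144.377955·43.300) / -6252.509312 = 46.622407

x=-17.065 y=46.622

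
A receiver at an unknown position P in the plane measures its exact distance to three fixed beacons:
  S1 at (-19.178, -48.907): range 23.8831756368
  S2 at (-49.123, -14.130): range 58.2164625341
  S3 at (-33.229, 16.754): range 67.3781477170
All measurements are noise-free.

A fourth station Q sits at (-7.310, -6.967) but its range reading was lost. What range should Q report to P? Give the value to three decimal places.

34.656

eq1: (x + 19.178)² + (y + 48.907)² = 23.8831756368²
eq2: (x + 49.123)² + (y + 14.130)² = 58.2164625341²
eq3: (x + 33.229)² + (y − 16.754)² = 67.3781477170²
eq1−eq3, eq1−eq2 (x²,y² cancel):
  -28.102·x + 131.322·y = -5344.236087
  -59.890·x + 69.554·y = -2965.714735
det = -28.102·69.554 − 131.322·-59.890 = 5910.268072
x = (-5344.236087·69.554 − 131.322·-2965.714735) / 5910.268072 = 3.003348
y = (-28.102·-2965.714735 − -5344.236087·-59.890) / 5910.268072 = -40.052969
|P − Q| = √((3.003348 − -7.310)² + (-40.052969 − -6.967)²) = 34.656118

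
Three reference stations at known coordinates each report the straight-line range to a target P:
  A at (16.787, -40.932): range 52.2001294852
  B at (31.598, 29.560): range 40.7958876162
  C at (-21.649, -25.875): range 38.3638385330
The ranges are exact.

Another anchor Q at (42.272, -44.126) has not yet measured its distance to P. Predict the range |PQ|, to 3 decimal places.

eq1: (x − 16.787)² + (y + 40.932)² = 52.2001294852²
eq2: (x − 31.598)² + (y − 29.560)² = 40.7958876162²
eq3: (x + 21.649)² + (y + 25.875)² = 38.3638385330²
eq3−eq1, eq3−eq2 (x²,y² cancel):
  76.872·x − 30.114·y = -434.032244
  106.494·x + 110.870·y = 541.512039
det = 76.872·110.870 − -30.114·106.494 = 11729.758956
x = (-434.032244·110.870 − -30.114·541.512039) / 11729.758956 = -2.712252
y = (76.872·541.512039 − -434.032244·106.494) / 11729.758956 = 7.489407
|P − Q| = √((-2.712252 − 42.272)² + (7.489407 − -44.126)²) = 68.467023

68.467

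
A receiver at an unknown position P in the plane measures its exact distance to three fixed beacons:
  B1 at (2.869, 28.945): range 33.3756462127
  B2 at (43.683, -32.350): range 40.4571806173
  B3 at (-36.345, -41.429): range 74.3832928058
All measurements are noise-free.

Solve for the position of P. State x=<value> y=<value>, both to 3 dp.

eq1: (x − 2.869)² + (y − 28.945)² = 33.3756462127²
eq2: (x − 43.683)² + (y + 32.350)² = 40.4571806173²
eq3: (x + 36.345)² + (y + 41.429)² = 74.3832928058²
eq3−eq1, eq3−eq2 (x²,y² cancel):
  78.428·x + 140.748·y = 2227.663609
  160.056·x + 18.158·y = 3813.496708
det = 78.428·18.158 − 140.748·160.056 = -21103.466264
x = (2227.663609·18.158 − 140.748·3813.496708) / -21103.466264 = 23.517090
y = (78.428·3813.496708 − 2227.663609·160.056) / -21103.466264 = 2.723060

x=23.517 y=2.723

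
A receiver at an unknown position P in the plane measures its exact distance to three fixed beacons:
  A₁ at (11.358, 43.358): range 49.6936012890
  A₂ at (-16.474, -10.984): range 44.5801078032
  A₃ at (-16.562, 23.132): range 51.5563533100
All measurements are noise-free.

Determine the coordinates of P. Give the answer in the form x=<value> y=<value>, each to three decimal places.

eq1: (x − 11.358)² + (y − 43.358)² = 49.6936012890²
eq2: (x + 16.474)² + (y + 10.984)² = 44.5801078032²
eq3: (x + 16.562)² + (y − 23.132)² = 51.5563533100²
eq1−eq3, eq1−eq2 (x²,y² cancel):
  -55.840·x − 40.452·y = -1388.134618
  -55.664·x − 108.684·y = -1134.811399
det = -55.840·-108.684 − -40.452·-55.664 = 3817.194432
x = (-1388.134618·-108.684 − -40.452·-1134.811399) / 3817.194432 = 27.497324
y = (-55.840·-1134.811399 − -1388.134618·-55.664) / 3817.194432 = -3.641747

x=27.497 y=-3.642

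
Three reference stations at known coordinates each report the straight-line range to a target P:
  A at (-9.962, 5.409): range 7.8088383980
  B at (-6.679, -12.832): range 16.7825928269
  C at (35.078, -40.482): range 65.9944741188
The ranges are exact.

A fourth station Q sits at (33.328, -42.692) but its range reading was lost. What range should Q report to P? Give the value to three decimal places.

66.077

eq1: (x + 9.962)² + (y − 5.409)² = 7.8088383980²
eq2: (x + 6.679)² + (y + 12.832)² = 16.7825928269²
eq3: (x − 35.078)² + (y + 40.482)² = 65.9944741188²
eq3−eq2, eq3−eq1 (x²,y² cancel):
  -83.514·x + 55.300·y = 1413.626049
  -90.080·x + 91.782·y = 1553.532974
det = -83.514·91.782 − 55.300·-90.080 = -2683.657948
x = (1413.626049·91.782 − 55.300·1553.532974) / -2683.657948 = -16.334068
y = (-83.514·1553.532974 − 1413.626049·-90.080) / -2683.657948 = 0.895166
|P − Q| = √((-16.334068 − 33.328)² + (0.895166 − -42.692)²) = 66.076940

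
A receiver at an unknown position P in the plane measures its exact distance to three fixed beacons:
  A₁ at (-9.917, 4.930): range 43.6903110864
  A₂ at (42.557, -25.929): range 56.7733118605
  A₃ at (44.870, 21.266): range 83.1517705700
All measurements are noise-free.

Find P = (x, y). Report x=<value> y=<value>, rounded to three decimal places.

eq1: (x + 9.917)² + (y − 4.930)² = 43.6903110864²
eq2: (x − 42.557)² + (y + 25.929)² = 56.7733118605²
eq3: (x − 44.870)² + (y − 21.266)² = 83.1517705700²
eq1−eq3, eq1−eq2 (x²,y² cancel):
  109.574·x + 32.672·y = -2662.465799
  104.948·x − 61.718·y = 1046.393844
det = 109.574·-61.718 − 32.672·104.948 = -10191.549188
x = (-2662.465799·-61.718 − 32.672·1046.393844) / -10191.549188 = -12.768842
y = (109.574·1046.393844 − -2662.465799·104.948) / -10191.549188 = -38.667136

x=-12.769 y=-38.667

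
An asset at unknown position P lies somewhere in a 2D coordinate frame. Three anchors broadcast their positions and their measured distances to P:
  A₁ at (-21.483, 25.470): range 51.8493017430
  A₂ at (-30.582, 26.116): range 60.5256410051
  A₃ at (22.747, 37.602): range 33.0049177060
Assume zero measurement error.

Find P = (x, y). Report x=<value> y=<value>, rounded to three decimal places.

x=26.052 y=4.763

eq1: (x + 21.483)² + (y − 25.470)² = 51.8493017430²
eq2: (x + 30.582)² + (y − 26.116)² = 60.5256410051²
eq3: (x − 22.747)² + (y − 37.602)² = 33.0049177060²
eq1−eq3, eq1−eq2 (x²,y² cancel):
  88.460·x + 24.264·y = 2420.121722
  -18.198·x + 1.292·y = -467.939137
det = 88.460·1.292 − 24.264·-18.198 = 555.846592
x = (2420.121722·1.292 − 24.264·-467.939137) / 555.846592 = 26.051923
y = (88.460·-467.939137 − 2420.121722·-18.198) / 555.846592 = 4.762967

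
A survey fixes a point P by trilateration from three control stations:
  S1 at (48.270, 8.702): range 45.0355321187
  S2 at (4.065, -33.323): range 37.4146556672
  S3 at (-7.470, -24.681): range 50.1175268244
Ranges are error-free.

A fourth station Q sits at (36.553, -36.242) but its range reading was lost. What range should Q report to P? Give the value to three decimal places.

eq1: (x − 48.270)² + (y − 8.702)² = 45.0355321187²
eq2: (x − 4.065)² + (y + 33.323)² = 37.4146556672²
eq3: (x + 7.470)² + (y + 24.681)² = 50.1175268244²
eq2−eq1, eq2−eq3 (x²,y² cancel):
  88.410·x + 84.050·y = 650.428455
  -23.070·x + 17.284·y = -1573.903929
det = 88.410·17.284 − 84.050·-23.070 = 3467.111940
x = (650.428455·17.284 − 84.050·-1573.903929) / 3467.111940 = 41.397172
y = (88.410·-1573.903929 − 650.428455·-23.070) / 3467.111940 = -35.806015
|P − Q| = √((41.397172 − 36.553)² + (-35.806015 − -36.242)²) = 4.863753

4.864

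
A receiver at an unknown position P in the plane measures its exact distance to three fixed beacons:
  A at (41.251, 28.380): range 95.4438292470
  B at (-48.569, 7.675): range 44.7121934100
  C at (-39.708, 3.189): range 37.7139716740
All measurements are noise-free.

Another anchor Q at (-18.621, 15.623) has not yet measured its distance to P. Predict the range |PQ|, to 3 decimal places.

eq1: (x − 41.251)² + (y − 28.380)² = 95.4438292470²
eq2: (x + 48.569)² + (y − 7.675)² = 44.7121934100²
eq3: (x + 39.708)² + (y − 3.189)² = 37.7139716740²
eq1−eq3, eq1−eq2 (x²,y² cancel):
  -161.918·x − 50.382·y = 6767.006466
  -179.640·x − 41.410·y = 7021.128287
det = -161.918·-41.410 − -50.382·-179.640 = -2345.598100
x = (6767.006466·-41.410 − -50.382·7021.128287) / -2345.598100 = -31.342431
y = (-161.918·7021.128287 − 6767.006466·-179.640) / -2345.598100 = -33.585460
|P − Q| = √((-31.342431 − -18.621)² + (-33.585460 − 15.623)²) = 50.826247

50.826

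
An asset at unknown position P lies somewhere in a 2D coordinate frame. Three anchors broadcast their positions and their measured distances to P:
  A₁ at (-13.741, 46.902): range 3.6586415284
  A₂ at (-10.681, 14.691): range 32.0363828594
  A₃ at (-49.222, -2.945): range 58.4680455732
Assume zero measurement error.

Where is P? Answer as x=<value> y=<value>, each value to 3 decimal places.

x=-17.296 y=46.037

eq1: (x + 13.741)² + (y − 46.902)² = 3.6586415284²
eq2: (x + 10.681)² + (y − 14.691)² = 32.0363828594²
eq3: (x + 49.222)² + (y + 2.945)² = 58.4680455732²
eq3−eq1, eq3−eq2 (x²,y² cancel):
  70.962·x + 99.694·y = 3362.261071
  77.082·x + 35.272·y = 290.613459
det = 70.962·35.272 − 99.694·77.082 = -5181.641244
x = (3362.261071·35.272 − 99.694·290.613459) / -5181.641244 = -17.295920
y = (70.962·290.613459 − 3362.261071·77.082) / -5181.641244 = 46.037015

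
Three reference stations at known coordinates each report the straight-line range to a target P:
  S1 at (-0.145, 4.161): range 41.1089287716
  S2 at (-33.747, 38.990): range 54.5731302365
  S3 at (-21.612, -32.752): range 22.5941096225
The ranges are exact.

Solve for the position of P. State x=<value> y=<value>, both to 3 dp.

x=-36.233 y=-15.526

eq1: (x + 0.145)² + (y − 4.161)² = 41.1089287716²
eq2: (x + 33.747)² + (y − 38.990)² = 54.5731302365²
eq3: (x + 21.612)² + (y + 32.752)² = 22.5941096225²
eq2−eq1, eq2−eq3 (x²,y² cancel):
  67.204·x − 69.658·y = -1353.462644
  24.270·x − 143.484·y = 1348.424693
det = 67.204·-143.484 − -69.658·24.270 = -7952.099076
x = (-1353.462644·-143.484 − -69.658·1348.424693) / -7952.099076 = -36.233050
y = (67.204·1348.424693 − -1353.462644·24.270) / -7952.099076 = -15.526475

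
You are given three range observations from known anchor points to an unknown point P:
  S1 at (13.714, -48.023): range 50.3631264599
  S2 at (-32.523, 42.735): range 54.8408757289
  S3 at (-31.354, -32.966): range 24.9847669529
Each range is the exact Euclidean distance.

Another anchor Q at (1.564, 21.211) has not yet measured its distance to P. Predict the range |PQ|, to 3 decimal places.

38.532

eq1: (x − 13.714)² + (y + 48.023)² = 50.3631264599²
eq2: (x + 32.523)² + (y − 42.735)² = 54.8408757289²
eq3: (x + 31.354)² + (y + 32.966)² = 24.9847669529²
eq3−eq1, eq3−eq2 (x²,y² cancel):
  90.136·x − 30.114·y = -1487.754074
  -2.338·x + 151.402·y = -1569.087789
det = 90.136·151.402 − -30.114·-2.338 = 13576.364140
x = (-1487.754074·151.402 − -30.114·-1569.087789) / 13576.364140 = -20.071681
y = (90.136·-1569.087789 − -1487.754074·-2.338) / 13576.364140 = -10.673673
|P − Q| = √((-20.071681 − 1.564)² + (-10.673673 − 21.211)²) = 38.532260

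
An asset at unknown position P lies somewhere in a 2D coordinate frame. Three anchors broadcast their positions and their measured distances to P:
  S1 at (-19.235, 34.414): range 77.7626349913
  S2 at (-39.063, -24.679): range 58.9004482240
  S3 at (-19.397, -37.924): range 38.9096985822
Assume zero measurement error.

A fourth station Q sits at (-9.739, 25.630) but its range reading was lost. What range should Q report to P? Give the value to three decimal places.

eq1: (x + 19.235)² + (y − 34.414)² = 77.7626349913²
eq2: (x + 39.063)² + (y + 24.679)² = 58.9004482240²
eq3: (x + 19.397)² + (y + 37.924)² = 38.9096985822²
eq1−eq2, eq1−eq3 (x²,y² cancel):
  -39.656·x − 118.186·y = 3158.426989
  -0.324·x − 144.676·y = 4793.227521
det = -39.656·-144.676 − -118.186·-0.324 = 5698.979192
x = (3158.426989·-144.676 − -118.186·4793.227521) / 5698.979192 = 19.221654
y = (-39.656·4793.227521 − 3158.426989·-0.324) / 5698.979192 = -33.173818
|P − Q| = √((19.221654 − -9.739)² + (-33.173818 − 25.630)²) = 65.548520

65.549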